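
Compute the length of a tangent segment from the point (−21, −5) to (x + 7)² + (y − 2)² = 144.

√101

Centre (−7, 2), r² = 144. |PO|² = (−14)² + (−7)² = 245.
Power of the point: PT² = |PO|² − r² = 101, so PT = √101.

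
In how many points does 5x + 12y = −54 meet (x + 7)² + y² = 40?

Centre (−7, 0), r² = 40. Distance² from centre to line = (19)²/169 = 361/169.
Since d² < r², the line cuts the circle twice.

2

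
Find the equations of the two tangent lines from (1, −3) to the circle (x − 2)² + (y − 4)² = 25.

A line y − (−3) = m(x − (1)) is tangent when its distance from (2, 4) is 5:
(1m − (7))² = 25(m² + 1)
12m² + 7m − 12 = 0, so m = −4/3 or m = 3/4.
With m = −4/3: 4x + 3y = −5. With m = 3/4: 3x − 4y = 15.

4x + 3y = −5 and 3x − 4y = 15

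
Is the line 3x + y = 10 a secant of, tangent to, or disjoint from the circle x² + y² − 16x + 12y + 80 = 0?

secant

Substituting the line into the circle gives 10x² − 112x + 300 = 0.
Discriminant = (−112)² − 4·10·(300) = 544 > 0.
Two real roots: the line is a secant.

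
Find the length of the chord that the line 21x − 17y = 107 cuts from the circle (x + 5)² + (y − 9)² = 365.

Centre (−5, 9), r² = 365. Perpendicular distance d from centre to line = |−365| / √730 = 365/√730.
Chord = 2√(r² − d²) = 2·√(365/2) = √730.

√730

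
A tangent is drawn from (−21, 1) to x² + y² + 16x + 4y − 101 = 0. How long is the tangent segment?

With centre O = (−8, −2), |OP|² = 178 and r² = 169.
The tangent meets the radius at right angles, so tangent² = |PO|² − r² = 178 − 169 = 9.

3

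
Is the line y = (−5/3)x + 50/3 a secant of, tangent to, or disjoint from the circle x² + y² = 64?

Substituting the line into the circle gives 34x² − 500x + 1924 = 0.
Δ = 250000 − 261664 = −11664.
No real roots: the line does not meet the circle.

disjoint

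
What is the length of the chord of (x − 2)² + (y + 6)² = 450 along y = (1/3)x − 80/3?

6√10

The distance from (2, −6) to the line is 60/√10, and r² = 450.
Half the chord is √(r² − d²) = √(90), so the full chord is 6√10.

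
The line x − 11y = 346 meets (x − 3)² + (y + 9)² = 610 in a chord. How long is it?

2√122

Centre (3, −9), r² = 610. Perpendicular distance d from centre to line = |−244| / √122 = 244/√122.
Chord = 2√(r² − d²) = 2·√(122) = 2√122.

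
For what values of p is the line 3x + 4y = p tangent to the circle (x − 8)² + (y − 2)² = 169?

p = −33 or p = 97

For a tangent, require d(centre, line) = r = 13.
|3·8 + 4·2 − p| / √25 = 13
|p − (32)| = 13·5, so p = 97 or p = −33.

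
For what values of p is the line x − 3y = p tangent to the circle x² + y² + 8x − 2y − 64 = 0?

p = −7 ± 9√10

For a tangent, require d(centre, line) = r = 9.
|1·(−4) − 3·1 − p| / √10 = 9
|p − (−7)| = 9√10.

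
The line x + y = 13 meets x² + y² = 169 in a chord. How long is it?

From the line, y = −x + 13. Substituting:
2x² − 26x = 0  ⟹  x² − 13x = 0
x = 13 or x = 0, giving (13, 0) and (0, 13).
Chord length = distance between (13, 0) and (0, 13) = √338 = 13√2.

13√2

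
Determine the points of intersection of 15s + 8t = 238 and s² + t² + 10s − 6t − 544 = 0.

From the line, t = (238 − 15s)/8. Substituting:
289s² − 5780s + 10404 = 0  ⟹  s² − 20s + 36 = 0
s = 18 or s = 2, giving (18, −4) and (2, 26).

(2, 26) and (18, −4)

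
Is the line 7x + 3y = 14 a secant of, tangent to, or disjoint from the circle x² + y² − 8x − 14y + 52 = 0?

disjoint

Substituting the line into the circle gives 58x² + 26x + 76 = 0.
Discriminant = (26)² − 4·58·(76) = −16956 < 0.
No real roots: the line does not meet the circle.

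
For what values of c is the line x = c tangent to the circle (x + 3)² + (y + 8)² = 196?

Tangency holds when the distance from the centre (−3, −8) to the line equals the radius 14:
|1·(−3) + 0·(−8) − c| / √1 = 14
|c − (−3)| = 14, so c = 11 or c = −17.

c = −17 or c = 11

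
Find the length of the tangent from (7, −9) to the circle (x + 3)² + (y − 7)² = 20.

4√21

Centre (−3, 7), r² = 20. |PO|² = (10)² + (−16)² = 356.
By the tangent–radius right angle, tangent length = √(|PO|² − r²) = √336 = 4√21.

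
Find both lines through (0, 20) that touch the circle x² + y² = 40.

3x + y = 20 and 3x − y = −20

A line y − (20) = m(x − (0)) is tangent when its distance from (0, 0) is 2√10:
[m·(0) − (−20)]² = 40(m² + 1)
m² − 9 = 0, so m = −3 or m = 3.
With m = −3: 3x + y = 20. With m = 3: 3x − y = −20.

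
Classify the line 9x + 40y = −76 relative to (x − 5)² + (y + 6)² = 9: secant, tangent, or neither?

Substituting the line into the circle gives 1681x² − 18952x + 52496 = 0.
Discriminant = (−18952)² − 4·1681·(52496) = 6195200 > 0.
Two real roots: the line is a secant.

secant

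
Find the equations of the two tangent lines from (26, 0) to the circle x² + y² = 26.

x + 5y = 26 and x − 5y = 26

Write the tangent as mx − y + (0 − m·(26)) = 0 and set its distance from the centre to √26:
(−26m − (0))² = 26(m² + 1)
25m² − 1 = 0, so m = −1/5 or m = 1/5.
Through (26, 0) these give x + 5y = 26 and x − 5y = 26.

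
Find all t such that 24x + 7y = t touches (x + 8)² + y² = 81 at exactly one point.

t = −417 or t = 33

For a tangent, require d(centre, line) = r = 9.
|24·(−8) + 7·0 − t| / √625 = 9
|t − (−192)| = 9·25, so t = 33 or t = −417.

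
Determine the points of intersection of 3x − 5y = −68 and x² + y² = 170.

(−11, 7) and (−1, 13)

Express y = (68 + 3x)/5 and substitute into the circle:
34x² + 408x + 374 = 0  ⟹  x² + 12x + 11 = 0
x = −1 or x = −11, giving (−1, 13) and (−11, 7).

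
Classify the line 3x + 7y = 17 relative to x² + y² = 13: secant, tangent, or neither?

Centre (0, 0), r² = 13. Distance² from centre to line = (−17)²/58 = 289/58.
Since d² < r², the line cuts the circle twice.

secant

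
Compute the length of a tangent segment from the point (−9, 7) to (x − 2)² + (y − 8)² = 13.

√109

Centre (2, 8), r² = 13. |PO|² = (−11)² + (−1)² = 122.
The tangent meets the radius at right angles, so tangent² = |PO|² − r² = 122 − 13 = 109.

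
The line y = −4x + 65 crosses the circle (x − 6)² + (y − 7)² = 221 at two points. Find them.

(11, 21) and (17, −3)

Express y = −4x + 65 and substitute into the circle:
17x² − 476x + 3179 = 0  ⟹  x² − 28x + 187 = 0
x = 17 or x = 11, giving (17, −3) and (11, 21).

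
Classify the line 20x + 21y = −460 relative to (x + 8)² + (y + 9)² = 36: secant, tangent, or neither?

secant

d² = (20·(−8) + 21·(−9) − (−460))²/841 = 12321/841; r² = 36.
Since d² < r², the line cuts the circle twice.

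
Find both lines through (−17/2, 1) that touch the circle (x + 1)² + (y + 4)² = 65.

4x − 7y = −41 and 8x − y = −69

Let a tangent through (−17/2, 1) have slope m. Its distance from (−1, −4) must equal √65:
[m·(15/2) − (−5)]² = 65(m² + 1)
7m² − 60m + 32 = 0, so m = 4/7 or m = 8.
With m = 4/7: 4x − 7y = −41. With m = 8: 8x − y = −69.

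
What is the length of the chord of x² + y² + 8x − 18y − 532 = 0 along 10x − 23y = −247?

Express y = (247 + 10x)/23 and substitute into the circle:
629x² + 5032x − 322677 = 0  ⟹  x² + 8x − 513 = 0
x = 19 or x = −27, giving (19, 19) and (−27, −1).
Chord length = distance between (19, 19) and (−27, −1) = √2516 = 2√629.

2√629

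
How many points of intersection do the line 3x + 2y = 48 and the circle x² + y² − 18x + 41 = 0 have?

d² = (3·9 + 2·0 − (48))²/13 = 441/13; r² = 40.
Since d² < r², the line cuts the circle twice.

2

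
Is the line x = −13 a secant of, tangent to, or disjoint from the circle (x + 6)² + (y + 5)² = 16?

Substituting the line into the circle gives y² + 10y + 58 = 0.
Discriminant = (10)² − 4·1·(58) = −132 < 0.
No real roots: the line does not meet the circle.

disjoint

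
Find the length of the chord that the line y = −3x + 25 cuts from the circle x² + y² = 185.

Substitute y = −3x + 25:
10x² − 150x + 440 = 0  ⟹  x² − 15x + 44 = 0
x = 11 or x = 4, giving (11, −8) and (4, 13).
|(11, −8) − (4, 13)| = √((7)² + (−21)²) = 7√10.

7√10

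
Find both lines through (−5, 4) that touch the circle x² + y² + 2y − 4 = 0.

A line y − (4) = m(x − (−5)) is tangent when its distance from (0, −1) is √5:
[m·(5) − (−5)]² = 5(m² + 1)
2m² + 5m + 2 = 0, so m = −2 or m = −1/2.
With m = −2: 2x + y = −6. With m = −1/2: x + 2y = 3.

2x + y = −6 and x + 2y = 3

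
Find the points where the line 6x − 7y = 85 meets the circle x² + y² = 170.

(−1, −13) and (13, −1)

From the line, y = (−85 + 6x)/7. Substituting:
85x² − 1020x − 1105 = 0  ⟹  x² − 12x − 13 = 0
x = 13 or x = −1, giving (13, −1) and (−1, −13).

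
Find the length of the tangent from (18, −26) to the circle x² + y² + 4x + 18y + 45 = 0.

Centre (−2, −9), r² = 40. |PO|² = (20)² + (−17)² = 689.
Power of the point: PT² = |PO|² − r² = 649, so PT = √649.

√649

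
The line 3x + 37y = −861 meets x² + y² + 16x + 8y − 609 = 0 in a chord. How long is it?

Centre (−8, −4), r² = 689. Perpendicular distance d from centre to line = |689| / √1378 = 689/√1378.
Chord = 2√(r² − d²) = 2·√(689/2) = √1378.

√1378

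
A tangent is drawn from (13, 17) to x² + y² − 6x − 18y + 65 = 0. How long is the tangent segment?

√139

With centre O = (3, 9), |OP|² = 164 and r² = 25.
The tangent meets the radius at right angles, so tangent² = |PO|² − r² = 164 − 25 = 139.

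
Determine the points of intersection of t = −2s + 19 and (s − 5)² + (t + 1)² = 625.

(−2, 23) and (20, −21)

Substitute t = −2s + 19:
5s² − 90s − 200 = 0  ⟹  s² − 18s − 40 = 0
s = 20 or s = −2, giving (20, −21) and (−2, 23).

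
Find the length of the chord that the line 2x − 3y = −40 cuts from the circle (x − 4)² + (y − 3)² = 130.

The distance from (4, 3) to the line is 39/√13, and r² = 130.
Chord = 2√(r² − d²) = 2·√(13) = 2√13.

2√13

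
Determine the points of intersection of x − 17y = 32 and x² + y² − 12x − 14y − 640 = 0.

(−19, −3) and (32, 0)

Express y = (−32 + x)/17 and substitute into the circle:
290x² − 3770x − 176320 = 0  ⟹  x² − 13x − 608 = 0
x = 32 or x = −19, giving (32, 0) and (−19, −3).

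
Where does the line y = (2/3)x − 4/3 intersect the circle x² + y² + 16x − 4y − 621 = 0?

(−25, −18) and (17, 10)

From the line, y = (−4 + 2x)/3. Substituting:
13x² + 104x − 5525 = 0  ⟹  x² + 8x − 425 = 0
x = 17 or x = −25, giving (17, 10) and (−25, −18).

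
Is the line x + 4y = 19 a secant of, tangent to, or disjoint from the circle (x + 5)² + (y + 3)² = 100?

secant

d² = (1·(−5) + 4·(−3) − (19))²/17 = 1296/17; r² = 100.
Since d² < r², the line cuts the circle twice.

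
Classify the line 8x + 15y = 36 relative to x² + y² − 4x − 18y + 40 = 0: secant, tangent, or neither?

Centre (2, 9), r² = 45. Distance² from centre to line = (115)²/289 = 13225/289.
Since d² > r², the line lies outside the circle.

neither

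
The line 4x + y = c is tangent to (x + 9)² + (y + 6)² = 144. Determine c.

For a tangent, require d(centre, line) = r = 12.
|4·(−9) + 1·(−6) − c| / √17 = 12
|c − (−42)| = 12√17.

c = −42 ± 12√17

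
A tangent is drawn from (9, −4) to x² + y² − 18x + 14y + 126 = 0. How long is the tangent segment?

√5

Centre (9, −7), r² = 4. |PO|² = (0)² + (3)² = 9.
By the tangent–radius right angle, tangent length = √(|PO|² − r²) = √5.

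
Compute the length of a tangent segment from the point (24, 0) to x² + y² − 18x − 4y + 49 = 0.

√193

Centre (9, 2), r² = 36. |PO|² = (15)² + (−2)² = 229.
Power of the point: PT² = |PO|² − r² = 193, so PT = √193.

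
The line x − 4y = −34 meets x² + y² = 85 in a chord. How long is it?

2√17

Centre (0, 0), r² = 85. Perpendicular distance d from centre to line = |34| / √17 = 34/√17.
Half the chord is √(r² − d²) = √(17), so the full chord is 2√17.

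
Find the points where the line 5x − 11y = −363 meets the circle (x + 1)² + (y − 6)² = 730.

(−22, 23) and (0, 33)

Express y = (363 + 5x)/11 and substitute into the circle:
146x² + 3212x = 0  ⟹  x² + 22x = 0
x = 0 or x = −22, giving (0, 33) and (−22, 23).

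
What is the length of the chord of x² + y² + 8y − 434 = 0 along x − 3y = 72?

6√10

The distance from (0, −4) to the line is 60/√10, and r² = 450.
Chord = 2√(r² − d²) = 2·√(90) = 6√10.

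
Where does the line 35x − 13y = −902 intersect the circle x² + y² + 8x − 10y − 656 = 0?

(−28, −6) and (−15, 29)

Substitute y = (902 + 35x)/13:
1394x² + 59942x + 585480 = 0  ⟹  x² + 43x + 420 = 0
x = −15 or x = −28, giving (−15, 29) and (−28, −6).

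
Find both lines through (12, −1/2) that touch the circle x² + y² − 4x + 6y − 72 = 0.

7x + 6y = 81 and 9x − 2y = 109

A line y − (−1/2) = m(x − (12)) is tangent when its distance from (2, −3) is √85:
(−10m − (−5/2))² = 85(m² + 1)
12m² − 40m − 63 = 0, so m = −7/6 or m = 9/2.
Through (12, −1/2) these give 7x + 6y = 81 and 9x − 2y = 109.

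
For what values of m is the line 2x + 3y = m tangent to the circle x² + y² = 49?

Tangency holds when the distance from the centre (0, 0) to the line equals the radius 7:
|2·0 + 3·0 − m| / √13 = 7
|m| = 7√13.

m = ±7√13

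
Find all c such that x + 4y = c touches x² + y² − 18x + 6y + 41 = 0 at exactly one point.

c = −3 ± 7√17

Tangency holds when the distance from the centre (9, −3) to the line equals the radius 7:
|1·9 + 4·(−3) − c| / √17 = 7
|c − (−3)| = 7√17.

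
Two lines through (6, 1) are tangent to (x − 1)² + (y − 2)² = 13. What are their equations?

Write the tangent as mx − y + (1 − m·(6)) = 0 and set its distance from the centre to √13:
(−5m − (1))² = 13(m² + 1)
6m² + 5m − 6 = 0, so m = 2/3 or m = −3/2.
Through (6, 1) these give 2x − 3y = 9 and 3x + 2y = 20.

2x − 3y = 9 and 3x + 2y = 20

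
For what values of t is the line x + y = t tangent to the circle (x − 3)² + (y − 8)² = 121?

For a tangent, require d(centre, line) = r = 11.
|1·3 + 1·8 − t| / √2 = 11
|t − (11)| = 11√2.

t = 11 ± 11√2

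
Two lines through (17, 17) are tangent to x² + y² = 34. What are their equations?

A line y − (17) = m(x − (17)) is tangent when its distance from (0, 0) is √34:
(−17m − (−17))² = 34(m² + 1)
15m² − 34m + 15 = 0, so m = 3/5 or m = 5/3.
With m = 3/5: 3x − 5y = −34. With m = 5/3: 5x − 3y = 34.

3x − 5y = −34 and 5x − 3y = 34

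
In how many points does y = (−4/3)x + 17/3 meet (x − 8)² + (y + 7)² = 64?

2

d² = (4·8 + 3·(−7) − (17))²/25 = 36/25; r² = 64.
Since d² < r², the line cuts the circle twice.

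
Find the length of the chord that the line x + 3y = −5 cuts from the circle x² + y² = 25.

Substitute y = (−5 − x)/3:
10x² + 10x − 200 = 0  ⟹  x² + x − 20 = 0
x = 4 or x = −5, giving (4, −3) and (−5, 0).
|(4, −3) − (−5, 0)| = √((9)² + (−3)²) = 3√10.

3√10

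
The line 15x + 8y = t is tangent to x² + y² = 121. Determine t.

t = −187 or t = 187

Tangency holds when the distance from the centre (0, 0) to the line equals the radius 11:
|15·0 + 8·0 − t| / √289 = 11
|t| = 11·17, so t = 187 or t = −187.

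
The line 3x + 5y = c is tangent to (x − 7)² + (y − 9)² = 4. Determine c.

c = 66 ± 2√34

Tangency holds when the distance from the centre (7, 9) to the line equals the radius 2:
|3·7 + 5·9 − c| / √34 = 2
|c − (66)| = 2√34.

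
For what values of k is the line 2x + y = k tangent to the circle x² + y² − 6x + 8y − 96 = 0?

Tangency holds when the distance from the centre (3, −4) to the line equals the radius 11:
|2·3 + 1·(−4) − k| / √5 = 11
|k − (2)| = 11√5.

k = 2 ± 11√5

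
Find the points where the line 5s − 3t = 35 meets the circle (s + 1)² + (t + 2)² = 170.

(−2, −15) and (10, 5)

From the line, t = (−35 + 5s)/3. Substituting:
34s² − 272s − 680 = 0  ⟹  s² − 8s − 20 = 0
s = 10 or s = −2, giving (10, 5) and (−2, −15).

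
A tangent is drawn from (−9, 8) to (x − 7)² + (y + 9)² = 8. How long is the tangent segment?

Centre (7, −9), r² = 8. |PO|² = (−16)² + (17)² = 545.
The tangent meets the radius at right angles, so tangent² = |PO|² − r² = 545 − 8 = 537.

√537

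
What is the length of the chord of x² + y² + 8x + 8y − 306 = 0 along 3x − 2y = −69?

Centre (−4, −4), r² = 338. Perpendicular distance d from centre to line = |65| / √13 = 65/√13.
Half the chord is √(r² − d²) = √(13), so the full chord is 2√13.

2√13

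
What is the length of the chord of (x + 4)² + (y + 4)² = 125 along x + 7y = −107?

Centre (−4, −4), r² = 125. Perpendicular distance d from centre to line = |75| / √50 = 75/√50.
Half the chord is √(r² − d²) = √(25/2), so the full chord is 5√2.

5√2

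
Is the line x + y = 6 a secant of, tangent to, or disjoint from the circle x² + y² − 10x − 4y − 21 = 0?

d² = (1·5 + 1·2 − (6))²/2 = 1/2; r² = 50.
Since d² < r², the line cuts the circle twice.

secant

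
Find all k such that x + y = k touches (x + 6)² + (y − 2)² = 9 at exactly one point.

k = −4 ± 3√2

The line touches the circle iff its distance from (−6, 2) is 3:
|1·(−6) + 1·2 − k| / √2 = 3
|k − (−4)| = 3√2.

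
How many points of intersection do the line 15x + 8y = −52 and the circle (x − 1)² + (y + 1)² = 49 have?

Substituting the line into the circle gives 289x² + 1192x − 1136 = 0.
Δ = 1420864 − (−1313216) = 2734080.
Two real roots: the line is a secant.

2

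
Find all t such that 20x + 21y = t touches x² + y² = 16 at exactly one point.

The line touches the circle iff its distance from (0, 0) is 4:
|20·0 + 21·0 − t| / √841 = 4
|t| = 4·29, so t = 116 or t = −116.

t = −116 or t = 116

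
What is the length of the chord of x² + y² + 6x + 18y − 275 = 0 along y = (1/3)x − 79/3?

Substitute y = (−79 + x)/3:
10x² − 50x − 500 = 0  ⟹  x² − 5x − 50 = 0
x = 10 or x = −5, giving (10, −23) and (−5, −28).
|(10, −23) − (−5, −28)| = √((15)² + (5)²) = 5√10.

5√10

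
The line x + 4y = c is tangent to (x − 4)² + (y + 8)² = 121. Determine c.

c = −28 ± 11√17

For a tangent, require d(centre, line) = r = 11.
|1·4 + 4·(−8) − c| / √17 = 11
|c − (−28)| = 11√17.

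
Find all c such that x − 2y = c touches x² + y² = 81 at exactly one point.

c = ±9√5

Tangency holds when the distance from the centre (0, 0) to the line equals the radius 9:
|1·0 − 2·0 − c| / √5 = 9
|c| = 9√5.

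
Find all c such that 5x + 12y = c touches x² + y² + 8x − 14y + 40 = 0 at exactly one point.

The line touches the circle iff its distance from (−4, 7) is 5:
|5·(−4) + 12·7 − c| / √169 = 5
|c − (64)| = 5·13, so c = 129 or c = −1.

c = −1 or c = 129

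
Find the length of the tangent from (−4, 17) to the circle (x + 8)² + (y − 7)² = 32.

Centre (−8, 7), r² = 32. |PO|² = (4)² + (10)² = 116.
The tangent meets the radius at right angles, so tangent² = |PO|² − r² = 116 − 32 = 84.

2√21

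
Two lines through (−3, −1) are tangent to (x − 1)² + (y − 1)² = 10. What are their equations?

A line y − (−1) = m(x − (−3)) is tangent when its distance from (1, 1) is √10:
(4m − (2))² = 10(m² + 1)
3m² − 8m − 3 = 0, so m = −1/3 or m = 3.
With m = −1/3: x + 3y = −6. With m = 3: 3x − y = −8.

x + 3y = −6 and 3x − y = −8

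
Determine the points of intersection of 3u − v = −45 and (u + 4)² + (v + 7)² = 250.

Express v = 3u + 45 and substitute into the circle:
10u² + 320u + 2470 = 0  ⟹  u² + 32u + 247 = 0
u = −13 or u = −19, giving (−13, 6) and (−19, −12).

(−19, −12) and (−13, 6)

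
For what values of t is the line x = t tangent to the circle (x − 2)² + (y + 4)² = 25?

t = −3 or t = 7

Tangency holds when the distance from the centre (2, −4) to the line equals the radius 5:
|1·2 + 0·(−4) − t| / √1 = 5
|t − (2)| = 5, so t = 7 or t = −3.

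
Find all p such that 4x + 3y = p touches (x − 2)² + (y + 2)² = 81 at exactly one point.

For a tangent, require d(centre, line) = r = 9.
|4·2 + 3·(−2) − p| / √25 = 9
|p − (2)| = 9·5, so p = 47 or p = −43.

p = −43 or p = 47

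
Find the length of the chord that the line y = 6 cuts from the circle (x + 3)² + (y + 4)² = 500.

The distance from (−3, −4) to the line is 10, and r² = 500.
Half the chord is √(r² − d²) = √(400), so the full chord is 40.

40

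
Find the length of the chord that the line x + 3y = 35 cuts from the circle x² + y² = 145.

Express y = (35 − x)/3 and substitute into the circle:
10x² − 70x − 80 = 0  ⟹  x² − 7x − 8 = 0
x = 8 or x = −1, giving (8, 9) and (−1, 12).
|(8, 9) − (−1, 12)| = √((9)² + (−3)²) = 3√10.

3√10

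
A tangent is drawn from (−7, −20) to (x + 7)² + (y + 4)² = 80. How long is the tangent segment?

4√11

The centre is (−7, −4) and r = 4√5. The square of the distance from P to the centre is 0 + 256 = 256.
Power of the point: PT² = |PO|² − r² = 176, so PT = 4√11.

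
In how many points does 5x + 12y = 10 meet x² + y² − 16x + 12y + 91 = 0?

0

Substituting the line into the circle gives 169x² − 3124x + 14644 = 0.
Discriminant = (−3124)² − 4·169·(14644) = −139968 < 0.
No real roots: the line does not meet the circle.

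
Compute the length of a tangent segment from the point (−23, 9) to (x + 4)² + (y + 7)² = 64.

√553

The centre is (−4, −7) and r = 8. The square of the distance from P to the centre is 361 + 256 = 617.
By the tangent–radius right angle, tangent length = √(|PO|² − r²) = √553.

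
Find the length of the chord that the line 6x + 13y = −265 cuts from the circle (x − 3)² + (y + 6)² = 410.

2√205

Centre (3, −6), r² = 410. Perpendicular distance d from centre to line = |205| / √205 = 205/√205.
Half the chord is √(r² − d²) = √(205), so the full chord is 2√205.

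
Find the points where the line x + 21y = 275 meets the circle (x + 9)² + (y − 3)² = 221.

From the line, y = (275 − x)/21. Substituting:
442x² + 7514x − 16796 = 0  ⟹  x² + 17x − 38 = 0
x = 2 or x = −19, giving (2, 13) and (−19, 14).

(−19, 14) and (2, 13)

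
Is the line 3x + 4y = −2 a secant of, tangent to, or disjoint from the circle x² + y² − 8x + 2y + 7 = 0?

Substituting the line into the circle gives 25x² − 140x + 100 = 0.
Δ = 19600 − 10000 = 9600.
Two real roots: the line is a secant.

secant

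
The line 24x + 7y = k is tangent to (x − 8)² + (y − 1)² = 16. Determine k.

Tangency holds when the distance from the centre (8, 1) to the line equals the radius 4:
|24·8 + 7·1 − k| / √625 = 4
|k − (199)| = 4·25, so k = 299 or k = 99.

k = 99 or k = 299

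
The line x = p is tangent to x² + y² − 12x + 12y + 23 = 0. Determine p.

p = −1 or p = 13

The line touches the circle iff its distance from (6, −6) is 7:
|1·6 + 0·(−6) − p| / √1 = 7
|p − (6)| = 7, so p = 13 or p = −1.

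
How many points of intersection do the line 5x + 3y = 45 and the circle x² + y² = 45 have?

0

d² = (5·0 + 3·0 − (45))²/34 = 2025/34; r² = 45.
Since d² > r², the line lies outside the circle.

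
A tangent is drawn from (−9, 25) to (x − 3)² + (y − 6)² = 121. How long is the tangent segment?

8√6

The centre is (3, 6) and r = 11. The square of the distance from P to the centre is 144 + 361 = 505.
The tangent meets the radius at right angles, so tangent² = |PO|² − r² = 505 − 121 = 384.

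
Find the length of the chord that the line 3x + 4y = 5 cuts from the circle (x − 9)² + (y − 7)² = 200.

From the line, y = (5 − 3x)/4. Substituting:
25x² − 150x − 1375 = 0  ⟹  x² − 6x − 55 = 0
x = 11 or x = −5, giving (11, −7) and (−5, 5).
|(11, −7) − (−5, 5)| = √((16)² + (−12)²) = 20.

20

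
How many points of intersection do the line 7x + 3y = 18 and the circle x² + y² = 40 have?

Centre (0, 0), r² = 40. Distance² from centre to line = (−18)²/58 = 162/29.
Since d² < r², the line cuts the circle twice.

2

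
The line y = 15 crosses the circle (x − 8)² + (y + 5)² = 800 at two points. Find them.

Substitute y = 15:
x² − 16x − 336 = 0
x = 28 or x = −12, giving (28, 15) and (−12, 15).

(−12, 15) and (28, 15)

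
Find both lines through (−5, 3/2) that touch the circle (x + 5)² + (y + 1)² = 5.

x − 2y = −8 and x + 2y = −2

Write the tangent as mx − y + (3/2 − m·(−5)) = 0 and set its distance from the centre to √5:
(0m − (−5/2))² = 5(m² + 1)
4m² − 1 = 0, so m = 1/2 or m = −1/2.
With m = 1/2: x − 2y = −8. With m = −1/2: x + 2y = −2.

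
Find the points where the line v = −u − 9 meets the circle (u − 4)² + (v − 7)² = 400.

Substitute v = −u − 9:
2u² + 24u − 128 = 0  ⟹  u² + 12u − 64 = 0
u = 4 or u = −16, giving (4, −13) and (−16, 7).

(−16, 7) and (4, −13)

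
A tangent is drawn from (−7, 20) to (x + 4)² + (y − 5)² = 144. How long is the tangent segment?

With centre O = (−4, 5), |OP|² = 234 and r² = 144.
Power of the point: PT² = |PO|² − r² = 90, so PT = 3√10.

3√10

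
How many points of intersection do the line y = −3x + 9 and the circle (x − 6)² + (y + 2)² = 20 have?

Substituting the line into the circle gives 10x² − 78x + 137 = 0.
Discriminant = (−78)² − 4·10·(137) = 604 > 0.
Two real roots: the line is a secant.

2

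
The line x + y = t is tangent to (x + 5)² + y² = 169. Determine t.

Tangency holds when the distance from the centre (−5, 0) to the line equals the radius 13:
|1·(−5) + 1·0 − t| / √2 = 13
|t − (−5)| = 13√2.

t = −5 ± 13√2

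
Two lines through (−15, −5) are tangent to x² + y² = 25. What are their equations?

Let a tangent through (−15, −5) have slope m. Its distance from (0, 0) must equal 5:
(15m − (5))² = 25(m² + 1)
4m² − 3m = 0, so m = 3/4 or m = 0.
Through (−15, −5) these give 3x − 4y = −25 and y = −5.

3x − 4y = −25 and y = −5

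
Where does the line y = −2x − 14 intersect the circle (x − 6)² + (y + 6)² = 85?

(−3, −8) and (−1, −12)

Express y = −2x − 14 and substitute into the circle:
5x² + 20x + 15 = 0  ⟹  x² + 4x + 3 = 0
x = −1 or x = −3, giving (−1, −12) and (−3, −8).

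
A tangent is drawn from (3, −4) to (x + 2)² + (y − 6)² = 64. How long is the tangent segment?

Centre (−2, 6), r² = 64. |PO|² = (5)² + (−10)² = 125.
By the tangent–radius right angle, tangent length = √(|PO|² − r²) = √61.

√61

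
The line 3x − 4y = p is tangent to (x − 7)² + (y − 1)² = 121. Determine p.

The line touches the circle iff its distance from (7, 1) is 11:
|3·7 − 4·1 − p| / √25 = 11
|p − (17)| = 11·5, so p = 72 or p = −38.

p = −38 or p = 72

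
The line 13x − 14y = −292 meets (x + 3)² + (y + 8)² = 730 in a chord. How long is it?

2√365

Express y = (292 + 13x)/14 and substitute into the circle:
365x² + 11680x + 21900 = 0  ⟹  x² + 32x + 60 = 0
x = −2 or x = −30, giving (−2, 19) and (−30, −7).
|(−2, 19) − (−30, −7)| = √((28)² + (26)²) = 2√365.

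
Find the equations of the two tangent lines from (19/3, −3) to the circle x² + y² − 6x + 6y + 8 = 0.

3x + y = 16 and 3x − y = 22

Write the tangent as mx − y + (−3 − m·(19/3)) = 0 and set its distance from the centre to √10:
(−10/3m − (0))² = 10(m² + 1)
m² − 9 = 0, so m = −3 or m = 3.
With m = −3: 3x + y = 16. With m = 3: 3x − y = 22.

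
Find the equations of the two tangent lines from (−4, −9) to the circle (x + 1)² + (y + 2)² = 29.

2x − 5y = 37 and 5x + 2y = −38

A line y − (−9) = m(x − (−4)) is tangent when its distance from (−1, −2) is √29:
(3m − (7))² = 29(m² + 1)
10m² + 21m − 10 = 0, so m = 2/5 or m = −5/2.
Through (−4, −9) these give 2x − 5y = 37 and 5x + 2y = −38.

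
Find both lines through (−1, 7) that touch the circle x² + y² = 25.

4x − 3y = −25 and 3x + 4y = 25

Write the tangent as mx − y + (7 − m·(−1)) = 0 and set its distance from the centre to 5:
[m·(1) − (−7)]² = 25(m² + 1)
12m² − 7m − 12 = 0, so m = 4/3 or m = −3/4.
With m = 4/3: 4x − 3y = −25. With m = −3/4: 3x + 4y = 25.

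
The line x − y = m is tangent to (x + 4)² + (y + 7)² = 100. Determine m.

For a tangent, require d(centre, line) = r = 10.
|1·(−4) − 1·(−7) − m| / √2 = 10
|m − (3)| = 10√2.

m = 3 ± 10√2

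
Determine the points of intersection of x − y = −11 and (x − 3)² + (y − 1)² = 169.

(−10, 1) and (3, 14)

From the line, y = x + 11. Substituting:
2x² + 14x − 60 = 0  ⟹  x² + 7x − 30 = 0
x = 3 or x = −10, giving (3, 14) and (−10, 1).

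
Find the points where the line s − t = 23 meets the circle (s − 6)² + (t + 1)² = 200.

(8, −15) and (20, −3)

Substitute t = s − 23:
2s² − 56s + 320 = 0  ⟹  s² − 28s + 160 = 0
s = 20 or s = 8, giving (20, −3) and (8, −15).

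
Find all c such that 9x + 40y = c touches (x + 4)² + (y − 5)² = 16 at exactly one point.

For a tangent, require d(centre, line) = r = 4.
|9·(−4) + 40·5 − c| / √1681 = 4
|c − (164)| = 4·41, so c = 328 or c = 0.

c = 0 or c = 328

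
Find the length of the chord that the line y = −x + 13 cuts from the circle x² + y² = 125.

From the line, y = −x + 13. Substituting:
2x² − 26x + 44 = 0  ⟹  x² − 13x + 22 = 0
x = 11 or x = 2, giving (11, 2) and (2, 11).
Chord length = distance between (11, 2) and (2, 11) = √162 = 9√2.

9√2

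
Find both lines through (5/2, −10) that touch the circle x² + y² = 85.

Let a tangent through (5/2, −10) have slope m. Its distance from (0, 0) must equal √85:
[m·(−5/2) − (10)]² = 85(m² + 1)
63m² − 40m − 12 = 0, so m = −2/9 or m = 6/7.
With m = −2/9: 2x + 9y = −85. With m = 6/7: 6x − 7y = 85.

2x + 9y = −85 and 6x − 7y = 85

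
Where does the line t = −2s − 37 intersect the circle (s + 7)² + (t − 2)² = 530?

(−26, 15) and (−8, −21)

Substitute t = −2s − 37:
5s² + 170s + 1040 = 0  ⟹  s² + 34s + 208 = 0
s = −8 or s = −26, giving (−8, −21) and (−26, 15).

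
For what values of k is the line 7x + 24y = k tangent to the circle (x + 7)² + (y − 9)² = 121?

Tangency holds when the distance from the centre (−7, 9) to the line equals the radius 11:
|7·(−7) + 24·9 − k| / √625 = 11
|k − (167)| = 11·25, so k = 442 or k = −108.

k = −108 or k = 442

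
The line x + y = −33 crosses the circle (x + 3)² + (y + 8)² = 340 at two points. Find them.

(−21, −12) and (−7, −26)

Express y = −x − 33 and substitute into the circle:
2x² + 56x + 294 = 0  ⟹  x² + 28x + 147 = 0
x = −7 or x = −21, giving (−7, −26) and (−21, −12).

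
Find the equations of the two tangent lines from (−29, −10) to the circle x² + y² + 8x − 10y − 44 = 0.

2x − 9y = 32 and 7x − 6y = −143

Write the tangent as mx − y + (−10 − m·(−29)) = 0 and set its distance from the centre to √85:
(25m − (15))² = 85(m² + 1)
54m² − 75m + 14 = 0, so m = 2/9 or m = 7/6.
Through (−29, −10) these give 2x − 9y = 32 and 7x − 6y = −143.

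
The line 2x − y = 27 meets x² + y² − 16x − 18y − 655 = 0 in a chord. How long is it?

The distance from (8, 9) to the line is 20/√5, and r² = 800.
Half the chord is √(r² − d²) = √(720), so the full chord is 24√5.

24√5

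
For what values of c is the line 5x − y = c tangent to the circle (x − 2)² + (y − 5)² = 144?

The line touches the circle iff its distance from (2, 5) is 12:
|5·2 − 1·5 − c| / √26 = 12
|c − (5)| = 12√26.

c = 5 ± 12√26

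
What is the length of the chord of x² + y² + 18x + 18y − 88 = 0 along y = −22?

The distance from (−9, −9) to the line is 13, and r² = 250.
Half the chord is √(r² − d²) = √(81), so the full chord is 18.

18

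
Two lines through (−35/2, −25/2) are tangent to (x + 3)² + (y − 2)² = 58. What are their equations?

Write the tangent as mx − y + (−25/2 − m·(−35/2)) = 0 and set its distance from the centre to √58:
[m·(29/2) − (29/2)]² = 58(m² + 1)
21m² − 58m + 21 = 0, so m = 7/3 or m = 3/7.
With m = 7/3: 7x − 3y = −85. With m = 3/7: 3x − 7y = 35.

7x − 3y = −85 and 3x − 7y = 35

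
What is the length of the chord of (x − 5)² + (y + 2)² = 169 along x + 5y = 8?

The distance from (5, −2) to the line is 13/√26, and r² = 169.
Chord = 2√(r² − d²) = 2·√(325/2) = 5√26.

5√26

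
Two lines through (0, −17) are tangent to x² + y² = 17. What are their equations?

Let a tangent through (0, −17) have slope m. Its distance from (0, 0) must equal √17:
(0m − (17))² = 17(m² + 1)
m² − 16 = 0, so m = −4 or m = 4.
Through (0, −17) these give 4x + y = −17 and 4x − y = 17.

4x + y = −17 and 4x − y = 17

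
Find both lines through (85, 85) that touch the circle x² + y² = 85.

6x − 7y = −85 and 7x − 6y = 85

Write the tangent as mx − y + (85 − m·(85)) = 0 and set its distance from the centre to √85:
(−85m − (−85))² = 85(m² + 1)
42m² − 85m + 42 = 0, so m = 6/7 or m = 7/6.
With m = 6/7: 6x − 7y = −85. With m = 7/6: 7x − 6y = 85.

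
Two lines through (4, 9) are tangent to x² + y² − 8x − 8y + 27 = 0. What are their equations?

2x + y = 17 and 2x − y = −1

A line y − (9) = m(x − (4)) is tangent when its distance from (4, 4) is √5:
[m·(0) − (−5)]² = 5(m² + 1)
m² − 4 = 0, so m = −2 or m = 2.
Through (4, 9) these give 2x + y = 17 and 2x − y = −1.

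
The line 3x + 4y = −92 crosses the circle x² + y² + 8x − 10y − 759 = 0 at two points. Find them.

From the line, y = (−92 − 3x)/4. Substituting:
25x² + 800x = 0  ⟹  x² + 32x = 0
x = 0 or x = −32, giving (0, −23) and (−32, 1).

(−32, 1) and (0, −23)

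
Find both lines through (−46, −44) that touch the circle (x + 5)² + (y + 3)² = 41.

A line y − (−44) = m(x − (−46)) is tangent when its distance from (−5, −3) is √41:
[m·(41) − (41)]² = 41(m² + 1)
20m² − 41m + 20 = 0, so m = 5/4 or m = 4/5.
Through (−46, −44) these give 5x − 4y = −54 and 4x − 5y = 36.

5x − 4y = −54 and 4x − 5y = 36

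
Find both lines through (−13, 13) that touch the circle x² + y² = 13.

3x + 2y = −13 and 2x + 3y = 13

A line y − (13) = m(x − (−13)) is tangent when its distance from (0, 0) is √13:
[m·(13) − (−13)]² = 13(m² + 1)
6m² + 13m + 6 = 0, so m = −3/2 or m = −2/3.
Through (−13, 13) these give 3x + 2y = −13 and 2x + 3y = 13.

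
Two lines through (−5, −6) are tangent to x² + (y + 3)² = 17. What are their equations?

Let a tangent through (−5, −6) have slope m. Its distance from (0, −3) must equal √17:
(5m − (3))² = 17(m² + 1)
4m² − 15m − 4 = 0, so m = 4 or m = −1/4.
With m = 4: 4x − y = −14. With m = −1/4: x + 4y = −29.

4x − y = −14 and x + 4y = −29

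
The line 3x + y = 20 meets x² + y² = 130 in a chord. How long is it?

6√10

The distance from (0, 0) to the line is 20/√10, and r² = 130.
Half the chord is √(r² − d²) = √(90), so the full chord is 6√10.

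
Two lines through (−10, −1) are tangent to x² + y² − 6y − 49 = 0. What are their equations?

Write the tangent as mx − y + (−1 − m·(−10)) = 0 and set its distance from the centre to √58:
(10m − (4))² = 58(m² + 1)
21m² − 40m − 21 = 0, so m = −3/7 or m = 7/3.
Through (−10, −1) these give 3x + 7y = −37 and 7x − 3y = −67.

3x + 7y = −37 and 7x − 3y = −67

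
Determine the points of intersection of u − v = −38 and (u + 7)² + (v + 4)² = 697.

(−31, 7) and (−18, 20)

Substitute v = u + 38:
2u² + 98u + 1116 = 0  ⟹  u² + 49u + 558 = 0
u = −18 or u = −31, giving (−18, 20) and (−31, 7).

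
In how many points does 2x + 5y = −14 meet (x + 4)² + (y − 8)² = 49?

Substituting the line into the circle gives 29x² + 416x + 2091 = 0.
Discriminant = (416)² − 4·29·(2091) = −69500 < 0.
No real roots: the line does not meet the circle.

0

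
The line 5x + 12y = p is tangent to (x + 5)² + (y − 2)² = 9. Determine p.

p = −40 or p = 38

The line touches the circle iff its distance from (−5, 2) is 3:
|5·(−5) + 12·2 − p| / √169 = 3
|p − (−1)| = 3·13, so p = 38 or p = −40.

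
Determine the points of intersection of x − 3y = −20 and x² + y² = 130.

(−11, 3) and (7, 9)

From the line, y = (20 + x)/3. Substituting:
10x² + 40x − 770 = 0  ⟹  x² + 4x − 77 = 0
x = 7 or x = −11, giving (7, 9) and (−11, 3).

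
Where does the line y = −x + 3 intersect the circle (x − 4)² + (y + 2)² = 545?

Substitute y = −x + 3:
2x² − 18x − 504 = 0  ⟹  x² − 9x − 252 = 0
x = 21 or x = −12, giving (21, −18) and (−12, 15).

(−12, 15) and (21, −18)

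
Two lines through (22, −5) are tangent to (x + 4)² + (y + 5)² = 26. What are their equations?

Let a tangent through (22, −5) have slope m. Its distance from (−4, −5) must equal √26:
(−26m − (0))² = 26(m² + 1)
25m² − 1 = 0, so m = 1/5 or m = −1/5.
Through (22, −5) these give x − 5y = 47 and x + 5y = −3.

x − 5y = 47 and x + 5y = −3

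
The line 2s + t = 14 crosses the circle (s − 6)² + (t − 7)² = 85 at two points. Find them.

(0, 14) and (8, −2)

From the line, t = −2s + 14. Substituting:
5s² − 40s = 0  ⟹  s² − 8s = 0
s = 8 or s = 0, giving (8, −2) and (0, 14).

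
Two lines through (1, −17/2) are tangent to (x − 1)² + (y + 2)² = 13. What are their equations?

3x − 2y = 20 and 3x + 2y = −14

Let a tangent through (1, −17/2) have slope m. Its distance from (1, −2) must equal √13:
[m·(0) − (13/2)]² = 13(m² + 1)
4m² − 9 = 0, so m = 3/2 or m = −3/2.
Through (1, −17/2) these give 3x − 2y = 20 and 3x + 2y = −14.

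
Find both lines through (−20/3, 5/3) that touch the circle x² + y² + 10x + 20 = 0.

A line y − (5/3) = m(x − (−20/3)) is tangent when its distance from (−5, 0) is √5:
(5/3m − (−5/3))² = 5(m² + 1)
2m² − 5m + 2 = 0, so m = 1/2 or m = 2.
With m = 1/2: x − 2y = −10. With m = 2: 2x − y = −15.

x − 2y = −10 and 2x − y = −15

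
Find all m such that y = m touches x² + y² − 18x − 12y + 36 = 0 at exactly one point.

m = −3 or m = 15

For a tangent, require d(centre, line) = r = 9.
|0·9 + 1·6 − m| / √1 = 9
|m − (6)| = 9, so m = 15 or m = −3.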